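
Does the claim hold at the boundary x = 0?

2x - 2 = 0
x = 0: LHS = 2·0 - 2 = -2; -2 = 0 — FAILS

The relation fails at x = 0, so x = 0 is a counterexample.

Answer: No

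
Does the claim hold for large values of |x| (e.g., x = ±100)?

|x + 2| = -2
x = 100: LHS = |100 + 2| = |102| = 102; 102 = -2 — FAILS
x = -100: LHS = |(-100) + 2| = |-98| = 98; 98 = -2 — FAILS

Answer: No, fails for both x = 100 and x = -100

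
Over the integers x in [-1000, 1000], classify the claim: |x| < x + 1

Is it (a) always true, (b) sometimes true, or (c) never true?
Holds at x = 0: LHS = |0| = 0, RHS = 0 + 1 = 1; 0 < 1 — holds
Fails at x = -1: LHS = |-1| = 1, RHS = (-1) + 1 = 0; 1 < 0 — FAILS
It is satisfied by some integers in the range but not all.

Answer: Sometimes true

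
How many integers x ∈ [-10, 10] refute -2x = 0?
Counterexamples in [-10, 10]: {-10, -9, -8, -7, -6, -5, -4, -3, -2, -1, 1, 2, 3, 4, 5, 6, 7, 8, 9, 10}.

Counting them gives 20 values.

Answer: 20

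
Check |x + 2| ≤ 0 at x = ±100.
x = 100: LHS = |100 + 2| = |102| = 102; 102 ≤ 0 — FAILS
x = -100: LHS = |(-100) + 2| = |-98| = 98; 98 ≤ 0 — FAILS

Answer: No, fails for both x = 100 and x = -100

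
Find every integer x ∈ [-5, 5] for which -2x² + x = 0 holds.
Holds for: {0}
Fails for: {-5, -4, -3, -2, -1, 1, 2, 3, 4, 5}

Answer: {0}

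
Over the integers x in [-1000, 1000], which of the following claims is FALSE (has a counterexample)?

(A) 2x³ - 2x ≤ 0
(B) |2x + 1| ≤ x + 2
(A) x = 2: LHS = 2·2³ - 2·2 = 12; 12 ≤ 0 — FAILS
(B) x = 2: LHS = |2·2 + 1| = |5| = 5, RHS = 2 + 2 = 4; 5 ≤ 4 — FAILS

Answer: Both A and B are false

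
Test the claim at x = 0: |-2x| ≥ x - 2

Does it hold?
x = 0: LHS = |-2·0| = |0| = 0, RHS = 0 - 2 = -2; 0 ≥ -2 — holds

The relation is satisfied at x = 0.

Answer: Yes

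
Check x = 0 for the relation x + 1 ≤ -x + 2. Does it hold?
x = 0: LHS = 0 + 1 = 1, RHS = -0 + 2 = 2; 1 ≤ 2 — holds

The relation is satisfied at x = 0.

Answer: Yes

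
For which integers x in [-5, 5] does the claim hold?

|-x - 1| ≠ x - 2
Over all integers in [-5, 5], LHS − RHS is always positive; it is smallest at x = 0, where it equals 3:
x = 0: LHS = |-0 - 1| = |-1| = 1, RHS = 0 - 2 = -2; 1 ≠ -2 — holds
At the ends of the range:
x = -5: LHS = |-(-5) - 1| = |4| = 4, RHS = (-5) - 2 = -7; 4 ≠ -7 — holds
x = 5: LHS = |-5 - 1| = |-6| = 6, RHS = 5 - 2 = 3; 6 ≠ 3 — holds
Hence LHS − RHS is never 0, i.e. the two sides are never equal, so the relation holds for every integer in [-5, 5].

Answer: All integers in [-5, 5]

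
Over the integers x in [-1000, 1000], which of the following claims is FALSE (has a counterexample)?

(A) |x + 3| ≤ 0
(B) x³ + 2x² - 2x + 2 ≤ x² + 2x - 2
(A) x = 0: LHS = |0 + 3| = |3| = 3; 3 ≤ 0 — FAILS
(B) x = 0: LHS = 0³ + 2·0² - 2·0 + 2 = 2, RHS = 0² + 2·0 - 2 = -2; 2 ≤ -2 — FAILS

Answer: Both A and B are false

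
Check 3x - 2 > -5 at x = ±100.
x = 100: LHS = 3·100 - 2 = 298; 298 > -5 — holds
x = -100: LHS = 3·(-100) - 2 = -302; -302 > -5 — FAILS

Answer: Partially: holds for x = 100, fails for x = -100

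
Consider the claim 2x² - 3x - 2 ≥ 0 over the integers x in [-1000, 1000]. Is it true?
The claim fails at x = 0:
x = 0: LHS = 2·0² - 3·0 - 2 = -2; -2 ≥ 0 — FAILS

Because a single integer refutes it, the statement is false.

Answer: False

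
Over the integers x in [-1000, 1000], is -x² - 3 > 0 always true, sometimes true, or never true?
Over all integers in [-1000, 1000], LHS − RHS is largest at x = 0, where it equals -3:
x = 0: LHS = -0² - 3 = -3; -3 > 0 — FAILS
At the ends of the range:
x = -1000: LHS = -(-1000)² - 3 = -1000003; -1000003 > 0 — FAILS
x = 1000: LHS = -1000² - 3 = -1000003; -1000003 > 0 — FAILS
Hence LHS − RHS is never positive, i.e. LHS ≤ RHS throughout, so the claimed relation (>) fails for every integer in [-1000, 1000].

No integer in the range satisfies it.

Answer: Never true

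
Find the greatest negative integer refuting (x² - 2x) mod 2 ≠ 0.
Testing negative integers from -1 downward:
x = -1: LHS = ((-1)² - 2·(-1)) mod 2 = 3 mod 2 = 1; 1 ≠ 0 — holds
x = -2: LHS = ((-2)² - 2·(-2)) mod 2 = 8 mod 2 = 0; 0 ≠ 0 — FAILS  ← closest negative counterexample to 0

Answer: x = -2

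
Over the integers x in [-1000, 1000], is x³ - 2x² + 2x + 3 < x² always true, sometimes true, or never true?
Holds at x = -1: LHS = (-1)³ - 2·(-1)² + 2·(-1) + 3 = -2, RHS = (-1)² = 1; -2 < 1 — holds
Fails at x = 0: LHS = 0³ - 2·0² + 2·0 + 3 = 3, RHS = 0² = 0; 3 < 0 — FAILS
It is satisfied by some integers in the range but not all.

Answer: Sometimes true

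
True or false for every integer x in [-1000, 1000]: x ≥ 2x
The claim fails at x = 1:
x = 1: RHS = 2·1 = 2; 1 ≥ 2 — FAILS

Because a single integer refutes it, the statement is false.

Answer: False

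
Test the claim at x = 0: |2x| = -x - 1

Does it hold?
x = 0: LHS = |2·0| = |0| = 0, RHS = -0 - 1 = -1; 0 = -1 — FAILS

The relation fails at x = 0, so x = 0 is a counterexample.

Answer: No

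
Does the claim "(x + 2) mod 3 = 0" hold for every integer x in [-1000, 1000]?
The claim fails at x = 0:
x = 0: LHS = (0 + 2) mod 3 = 2 mod 3 = 2; 2 = 0 — FAILS

Because a single integer refutes it, the statement is false.

Answer: False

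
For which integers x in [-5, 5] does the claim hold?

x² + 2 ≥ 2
Over all integers in [-5, 5], LHS − RHS is smallest at x = 0, where it equals 0:
x = 0: LHS = 0² + 2 = 2; 2 ≥ 2 — holds
At the ends of the range:
x = -5: LHS = (-5)² + 2 = 27; 27 ≥ 2 — holds
x = 5: LHS = 5² + 2 = 27; 27 ≥ 2 — holds
Hence LHS − RHS is never negative, i.e. LHS ≥ RHS throughout, so the relation holds for every integer in [-5, 5].

Answer: All integers in [-5, 5]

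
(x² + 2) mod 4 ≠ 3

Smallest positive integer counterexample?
Testing positive integers:
x = 1: LHS = (1² + 2) mod 4 = 3 mod 4 = 3; 3 ≠ 3 — FAILS  ← smallest positive counterexample

Answer: x = 1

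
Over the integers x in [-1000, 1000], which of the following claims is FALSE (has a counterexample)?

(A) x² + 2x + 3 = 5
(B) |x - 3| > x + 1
(A) x = 0: LHS = 0² + 2·0 + 3 = 3; 3 = 5 — FAILS
(B) x = 1: LHS = |1 - 3| = |-2| = 2, RHS = 1 + 1 = 2; 2 > 2 — FAILS

Answer: Both A and B are false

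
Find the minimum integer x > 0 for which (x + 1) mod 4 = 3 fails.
Testing positive integers:
x = 1: LHS = (1 + 1) mod 4 = 2 mod 4 = 2; 2 = 3 — FAILS  ← smallest positive counterexample

Answer: x = 1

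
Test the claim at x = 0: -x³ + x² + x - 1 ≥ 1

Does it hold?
x = 0: LHS = -0³ + 0² + 0 - 1 = -1; -1 ≥ 1 — FAILS

The relation fails at x = 0, so x = 0 is a counterexample.

Answer: No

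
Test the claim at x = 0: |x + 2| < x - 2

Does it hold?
x = 0: LHS = |0 + 2| = |2| = 2, RHS = 0 - 2 = -2; 2 < -2 — FAILS

The relation fails at x = 0, so x = 0 is a counterexample.

Answer: No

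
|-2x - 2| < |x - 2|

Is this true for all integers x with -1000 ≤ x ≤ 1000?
The claim fails at x = 0:
x = 0: LHS = |-2·0 - 2| = |-2| = 2, RHS = |0 - 2| = |-2| = 2; 2 < 2 — FAILS

Because a single integer refutes it, the statement is false.

Answer: False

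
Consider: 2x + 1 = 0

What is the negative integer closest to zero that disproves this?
Testing negative integers from -1 downward:
x = -1: LHS = 2·(-1) + 1 = -1; -1 = 0 — FAILS  ← closest negative counterexample to 0

Answer: x = -1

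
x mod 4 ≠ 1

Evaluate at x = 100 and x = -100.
x = 100: LHS = 100 mod 4 = 0; 0 ≠ 1 — holds
x = -100: LHS = (-100) mod 4 = 0; 0 ≠ 1 — holds

Answer: Yes, holds for both x = 100 and x = -100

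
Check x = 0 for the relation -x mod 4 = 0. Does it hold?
x = 0: LHS = (-0) mod 4 = 0 mod 4 = 0; 0 = 0 — holds

The relation is satisfied at x = 0.

Answer: Yes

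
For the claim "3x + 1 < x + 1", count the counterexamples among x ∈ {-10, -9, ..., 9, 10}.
Counterexamples in [-10, 10]: {0, 1, 2, 3, 4, 5, 6, 7, 8, 9, 10}.

Counting them gives 11 values.

Answer: 11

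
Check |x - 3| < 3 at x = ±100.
x = 100: LHS = |100 - 3| = |97| = 97; 97 < 3 — FAILS
x = -100: LHS = |(-100) - 3| = |-103| = 103; 103 < 3 — FAILS

Answer: No, fails for both x = 100 and x = -100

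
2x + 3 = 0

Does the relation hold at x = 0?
x = 0: LHS = 2·0 + 3 = 3; 3 = 0 — FAILS

The relation fails at x = 0, so x = 0 is a counterexample.

Answer: No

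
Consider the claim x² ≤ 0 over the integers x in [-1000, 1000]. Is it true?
The claim fails at x = 1:
x = 1: LHS = 1² = 1; 1 ≤ 0 — FAILS

Because a single integer refutes it, the statement is false.

Answer: False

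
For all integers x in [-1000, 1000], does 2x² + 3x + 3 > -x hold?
Over all integers in [-1000, 1000], LHS − RHS is smallest at x = -1, where it equals 1:
x = -1: LHS = 2·(-1)² + 3·(-1) + 3 = 2, RHS = -(-1) = 1; 2 > 1 — holds
At the ends of the range:
x = -1000: LHS = 2·(-1000)² + 3·(-1000) + 3 = 1997003, RHS = -(-1000) = 1000; 1997003 > 1000 — holds
x = 1000: LHS = 2·1000² + 3·1000 + 3 = 2003003; 2003003 > -1000 — holds
Hence LHS − RHS is never zero or negative, i.e. LHS > RHS throughout, so the relation holds for every integer in [-1000, 1000].

No counterexample exists.

Answer: True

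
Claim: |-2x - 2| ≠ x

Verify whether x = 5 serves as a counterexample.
Substitute x = 5 into the relation:
x = 5: LHS = |-2·5 - 2| = |-12| = 12; 12 ≠ 5 — holds

The relation holds at x = 5, so it is not a counterexample.

Answer: No, x = 5 is not a counterexample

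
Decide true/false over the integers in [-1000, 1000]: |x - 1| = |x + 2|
The claim fails at x = 0:
x = 0: LHS = |0 - 1| = |-1| = 1, RHS = |0 + 2| = |2| = 2; 1 = 2 — FAILS

Because a single integer refutes it, the statement is false.

Answer: False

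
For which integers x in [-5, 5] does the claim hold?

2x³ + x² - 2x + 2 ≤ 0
Holds for: {-5, -4, -3, -2}
Fails for: {-1, 0, 1, 2, 3, 4, 5}

Answer: {-5, -4, -3, -2}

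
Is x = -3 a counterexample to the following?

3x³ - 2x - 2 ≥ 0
Substitute x = -3 into the relation:
x = -3: LHS = 3·(-3)³ - 2·(-3) - 2 = -77; -77 ≥ 0 — FAILS

Since the claim fails at x = -3, this value is a counterexample.

Answer: Yes, x = -3 is a counterexample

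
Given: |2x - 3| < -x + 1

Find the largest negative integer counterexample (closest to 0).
Testing negative integers from -1 downward:
x = -1: LHS = |2·(-1) - 3| = |-5| = 5, RHS = -(-1) + 1 = 2; 5 < 2 — FAILS  ← closest negative counterexample to 0

Answer: x = -1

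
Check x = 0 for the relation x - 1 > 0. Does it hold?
x = 0: LHS = 0 - 1 = -1; -1 > 0 — FAILS

The relation fails at x = 0, so x = 0 is a counterexample.

Answer: No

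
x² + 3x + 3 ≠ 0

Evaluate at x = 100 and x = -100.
x = 100: LHS = 100² + 3·100 + 3 = 10303; 10303 ≠ 0 — holds
x = -100: LHS = (-100)² + 3·(-100) + 3 = 9703; 9703 ≠ 0 — holds

Answer: Yes, holds for both x = 100 and x = -100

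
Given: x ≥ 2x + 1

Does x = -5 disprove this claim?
Substitute x = -5 into the relation:
x = -5: RHS = 2·(-5) + 1 = -9; -5 ≥ -9 — holds

The claim holds here, so x = -5 is not a counterexample. (A counterexample exists elsewhere, e.g. x = 0.)

Answer: No, x = -5 is not a counterexample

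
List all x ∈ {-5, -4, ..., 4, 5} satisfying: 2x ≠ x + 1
Holds for: {-5, -4, -3, -2, -1, 0, 2, 3, 4, 5}
Fails for: {1}

Answer: {-5, -4, -3, -2, -1, 0, 2, 3, 4, 5}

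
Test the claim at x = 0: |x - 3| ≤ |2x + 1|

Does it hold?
x = 0: LHS = |0 - 3| = |-3| = 3, RHS = |2·0 + 1| = |1| = 1; 3 ≤ 1 — FAILS

The relation fails at x = 0, so x = 0 is a counterexample.

Answer: No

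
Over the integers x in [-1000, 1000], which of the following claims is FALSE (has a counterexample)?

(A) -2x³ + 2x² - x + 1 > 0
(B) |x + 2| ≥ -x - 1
(A) x = 1: LHS = -2·1³ + 2·1² - 1 + 1 = 0; 0 > 0 — FAILS
(B) x = -2: LHS = |(-2) + 2| = |0| = 0, RHS = -(-2) - 1 = 1; 0 ≥ 1 — FAILS

Answer: Both A and B are false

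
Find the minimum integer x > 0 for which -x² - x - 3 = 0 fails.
Testing positive integers:
x = 1: LHS = -1² - 1 - 3 = -5; -5 = 0 — FAILS  ← smallest positive counterexample

Answer: x = 1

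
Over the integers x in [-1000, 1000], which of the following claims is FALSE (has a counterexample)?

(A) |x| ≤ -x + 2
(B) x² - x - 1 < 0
(A) x = 2: LHS = |2| = 2, RHS = -2 + 2 = 0; 2 ≤ 0 — FAILS
(B) x = -1: LHS = (-1)² - (-1) - 1 = 1; 1 < 0 — FAILS

Answer: Both A and B are false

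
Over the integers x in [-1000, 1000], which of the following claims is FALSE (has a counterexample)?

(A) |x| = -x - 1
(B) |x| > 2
(A) x = 0: LHS = |0| = 0, RHS = -0 - 1 = -1; 0 = -1 — FAILS
(B) x = 0: LHS = |0| = 0; 0 > 2 — FAILS

Answer: Both A and B are false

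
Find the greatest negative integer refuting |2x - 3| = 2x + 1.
Testing negative integers from -1 downward:
x = -1: LHS = |2·(-1) - 3| = |-5| = 5, RHS = 2·(-1) + 1 = -1; 5 = -1 — FAILS  ← closest negative counterexample to 0

Answer: x = -1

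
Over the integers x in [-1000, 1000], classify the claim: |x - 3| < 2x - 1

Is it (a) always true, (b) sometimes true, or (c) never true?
Holds at x = 2: LHS = |2 - 3| = |-1| = 1, RHS = 2·2 - 1 = 3; 1 < 3 — holds
Fails at x = 0: LHS = |0 - 3| = |-3| = 3, RHS = 2·0 - 1 = -1; 3 < -1 — FAILS
It is satisfied by some integers in the range but not all.

Answer: Sometimes true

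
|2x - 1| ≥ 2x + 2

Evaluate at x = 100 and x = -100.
x = 100: LHS = |2·100 - 1| = |199| = 199, RHS = 2·100 + 2 = 202; 199 ≥ 202 — FAILS
x = -100: LHS = |2·(-100) - 1| = |-201| = 201, RHS = 2·(-100) + 2 = -198; 201 ≥ -198 — holds

Answer: Partially: fails for x = 100, holds for x = -100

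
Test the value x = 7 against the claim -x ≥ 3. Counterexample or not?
Substitute x = 7 into the relation:
x = 7: -7 ≥ 3 — FAILS

Since the claim fails at x = 7, this value is a counterexample.

Answer: Yes, x = 7 is a counterexample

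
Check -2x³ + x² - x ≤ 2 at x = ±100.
x = 100: LHS = -2·100³ + 100² - 100 = -1990100; -1990100 ≤ 2 — holds
x = -100: LHS = -2·(-100)³ + (-100)² - (-100) = 2010100; 2010100 ≤ 2 — FAILS

Answer: Partially: holds for x = 100, fails for x = -100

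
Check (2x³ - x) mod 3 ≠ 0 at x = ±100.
x = 100: LHS = (2·100³ - 100) mod 3 = 1999900 mod 3 = 1; 1 ≠ 0 — holds
x = -100: LHS = (2·(-100)³ - (-100)) mod 3 = (-1999900) mod 3 = 2; 2 ≠ 0 — holds

Answer: Yes, holds for both x = 100 and x = -100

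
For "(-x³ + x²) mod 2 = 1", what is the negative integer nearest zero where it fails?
Testing negative integers from -1 downward:
x = -1: LHS = (-(-1)³ + (-1)²) mod 2 = 2 mod 2 = 0; 0 = 1 — FAILS  ← closest negative counterexample to 0

Answer: x = -1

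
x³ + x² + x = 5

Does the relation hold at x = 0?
x = 0: LHS = 0³ + 0² + 0 = 0; 0 = 5 — FAILS

The relation fails at x = 0, so x = 0 is a counterexample.

Answer: No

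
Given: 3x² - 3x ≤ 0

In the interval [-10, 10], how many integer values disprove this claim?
Counterexamples in [-10, 10]: {-10, -9, -8, -7, -6, -5, -4, -3, -2, -1, 2, 3, 4, 5, 6, 7, 8, 9, 10}.

Counting them gives 19 values.

Answer: 19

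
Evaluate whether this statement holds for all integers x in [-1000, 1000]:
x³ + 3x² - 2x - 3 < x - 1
The claim fails at x = -1:
x = -1: LHS = (-1)³ + 3·(-1)² - 2·(-1) - 3 = 1, RHS = (-1) - 1 = -2; 1 < -2 — FAILS

Because a single integer refutes it, the statement is false.

Answer: False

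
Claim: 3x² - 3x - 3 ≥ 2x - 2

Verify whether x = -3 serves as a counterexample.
Substitute x = -3 into the relation:
x = -3: LHS = 3·(-3)² - 3·(-3) - 3 = 33, RHS = 2·(-3) - 2 = -8; 33 ≥ -8 — holds

The claim holds here, so x = -3 is not a counterexample. (A counterexample exists elsewhere, e.g. x = 0.)

Answer: No, x = -3 is not a counterexample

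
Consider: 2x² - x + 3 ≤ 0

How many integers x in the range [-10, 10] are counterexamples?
Counterexamples in [-10, 10]: {-10, -9, -8, -7, -6, -5, -4, -3, -2, -1, 0, 1, 2, 3, 4, 5, 6, 7, 8, 9, 10}.

Counting them gives 21 values.

Answer: 21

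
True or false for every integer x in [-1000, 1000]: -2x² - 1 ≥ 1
The claim fails at x = 0:
x = 0: LHS = -2·0² - 1 = -1; -1 ≥ 1 — FAILS

Because a single integer refutes it, the statement is false.

Answer: False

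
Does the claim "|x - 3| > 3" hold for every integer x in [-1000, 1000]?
The claim fails at x = 0:
x = 0: LHS = |0 - 3| = |-3| = 3; 3 > 3 — FAILS

Because a single integer refutes it, the statement is false.

Answer: False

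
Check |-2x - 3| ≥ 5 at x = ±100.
x = 100: LHS = |-2·100 - 3| = |-203| = 203; 203 ≥ 5 — holds
x = -100: LHS = |-2·(-100) - 3| = |197| = 197; 197 ≥ 5 — holds

Answer: Yes, holds for both x = 100 and x = -100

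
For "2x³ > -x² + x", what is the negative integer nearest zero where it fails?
Testing negative integers from -1 downward:
x = -1: LHS = 2·(-1)³ = -2, RHS = -(-1)² + (-1) = -2; -2 > -2 — FAILS  ← closest negative counterexample to 0

Answer: x = -1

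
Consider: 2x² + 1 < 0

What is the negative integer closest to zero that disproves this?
Testing negative integers from -1 downward:
x = -1: LHS = 2·(-1)² + 1 = 3; 3 < 0 — FAILS  ← closest negative counterexample to 0

Answer: x = -1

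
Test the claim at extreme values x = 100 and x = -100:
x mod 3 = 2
x = 100: LHS = 100 mod 3 = 1; 1 = 2 — FAILS
x = -100: LHS = (-100) mod 3 = 2; 2 = 2 — holds

Answer: Partially: fails for x = 100, holds for x = -100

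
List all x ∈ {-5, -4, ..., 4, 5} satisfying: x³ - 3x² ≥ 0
Holds for: {0, 3, 4, 5}
Fails for: {-5, -4, -3, -2, -1, 1, 2}

Answer: {0, 3, 4, 5}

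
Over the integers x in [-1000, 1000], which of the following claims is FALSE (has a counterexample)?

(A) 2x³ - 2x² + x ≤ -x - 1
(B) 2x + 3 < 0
(A) x = 0: LHS = 2·0³ - 2·0² + 0 = 0, RHS = -0 - 1 = -1; 0 ≤ -1 — FAILS
(B) x = 0: LHS = 2·0 + 3 = 3; 3 < 0 — FAILS

Answer: Both A and B are false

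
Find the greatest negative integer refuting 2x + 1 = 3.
Testing negative integers from -1 downward:
x = -1: LHS = 2·(-1) + 1 = -1; -1 = 3 — FAILS  ← closest negative counterexample to 0

Answer: x = -1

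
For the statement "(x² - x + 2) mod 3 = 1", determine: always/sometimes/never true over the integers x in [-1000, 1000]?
Holds at x = -1: LHS = ((-1)² - (-1) + 2) mod 3 = 4 mod 3 = 1; 1 = 1 — holds
Fails at x = 0: LHS = (0² - 0 + 2) mod 3 = 2 mod 3 = 2; 2 = 1 — FAILS
It is satisfied by some integers in the range but not all.

Answer: Sometimes true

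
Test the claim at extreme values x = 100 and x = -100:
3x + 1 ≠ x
x = 100: LHS = 3·100 + 1 = 301; 301 ≠ 100 — holds
x = -100: LHS = 3·(-100) + 1 = -299; -299 ≠ -100 — holds

Answer: Yes, holds for both x = 100 and x = -100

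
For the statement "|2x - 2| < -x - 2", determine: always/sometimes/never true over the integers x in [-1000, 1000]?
Over all integers in [-1000, 1000], LHS − RHS is smallest at x = 1, where it equals 3:
x = 1: LHS = |2·1 - 2| = |0| = 0, RHS = -1 - 2 = -3; 0 < -3 — FAILS
At the ends of the range:
x = -1000: LHS = |2·(-1000) - 2| = |-2002| = 2002, RHS = -(-1000) - 2 = 998; 2002 < 998 — FAILS
x = 1000: LHS = |2·1000 - 2| = |1998| = 1998, RHS = -1000 - 2 = -1002; 1998 < -1002 — FAILS
Hence LHS − RHS is never negative, i.e. LHS ≥ RHS throughout, so the claimed relation (<) fails for every integer in [-1000, 1000].

No integer in the range satisfies it.

Answer: Never true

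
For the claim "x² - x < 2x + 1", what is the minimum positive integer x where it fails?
Testing positive integers:
x = 1: LHS = 1² - 1 = 0, RHS = 2·1 + 1 = 3; 0 < 3 — holds
x = 2: LHS = 2² - 2 = 2, RHS = 2·2 + 1 = 5; 2 < 5 — holds
x = 3: LHS = 3² - 3 = 6, RHS = 2·3 + 1 = 7; 6 < 7 — holds
x = 4: LHS = 4² - 4 = 12, RHS = 2·4 + 1 = 9; 12 < 9 — FAILS  ← smallest positive counterexample

Answer: x = 4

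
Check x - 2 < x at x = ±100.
x = 100: LHS = 100 - 2 = 98; 98 < 100 — holds
x = -100: LHS = (-100) - 2 = -102; -102 < -100 — holds

Answer: Yes, holds for both x = 100 and x = -100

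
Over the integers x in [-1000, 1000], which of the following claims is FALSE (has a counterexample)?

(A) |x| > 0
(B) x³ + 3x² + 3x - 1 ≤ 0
(A) x = 0: LHS = |0| = 0; 0 > 0 — FAILS
(B) x = 1: LHS = 1³ + 3·1² + 3·1 - 1 = 6; 6 ≤ 0 — FAILS

Answer: Both A and B are false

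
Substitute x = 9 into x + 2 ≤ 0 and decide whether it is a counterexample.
Substitute x = 9 into the relation:
x = 9: LHS = 9 + 2 = 11; 11 ≤ 0 — FAILS

Since the claim fails at x = 9, this value is a counterexample.

Answer: Yes, x = 9 is a counterexample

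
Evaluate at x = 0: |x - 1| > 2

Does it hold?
x = 0: LHS = |0 - 1| = |-1| = 1; 1 > 2 — FAILS

The relation fails at x = 0, so x = 0 is a counterexample.

Answer: No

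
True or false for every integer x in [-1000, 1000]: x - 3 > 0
The claim fails at x = 0:
x = 0: LHS = 0 - 3 = -3; -3 > 0 — FAILS

Because a single integer refutes it, the statement is false.

Answer: False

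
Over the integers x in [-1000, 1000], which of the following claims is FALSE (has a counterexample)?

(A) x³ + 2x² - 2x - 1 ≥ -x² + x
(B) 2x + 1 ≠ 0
(A) x = 0: LHS = 0³ + 2·0² - 2·0 - 1 = -1, RHS = -0² + 0 = 0; -1 ≥ 0 — FAILS

(B) Track d = LHS − RHS over the integers in [-1000, 1000]. Equality would need d = 0, but d changes sign only between consecutive integers, jumping over 0:
x = -1: LHS = 2·(-1) + 1 = -1; -1 ≠ 0 — holds  (d = -1)
x = 0: LHS = 2·0 + 1 = 1; 1 ≠ 0 — holds  (d = 1)
Away from these crossings d keeps a constant sign, and checking every integer in [-1000, 1000] confirms d ≠ 0 throughout. Hence the two sides are never equal, so the relation holds for every integer in [-1000, 1000].

Only (A) has a counterexample.

Answer: A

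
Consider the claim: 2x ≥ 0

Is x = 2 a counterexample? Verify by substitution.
Substitute x = 2 into the relation:
x = 2: LHS = 2·2 = 4; 4 ≥ 0 — holds

The claim holds here, so x = 2 is not a counterexample. (A counterexample exists elsewhere, e.g. x = -1.)

Answer: No, x = 2 is not a counterexample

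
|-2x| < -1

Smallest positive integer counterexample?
Testing positive integers:
x = 1: LHS = |-2·1| = |-2| = 2; 2 < -1 — FAILS  ← smallest positive counterexample

Answer: x = 1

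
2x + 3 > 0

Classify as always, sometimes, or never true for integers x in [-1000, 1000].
Holds at x = 0: LHS = 2·0 + 3 = 3; 3 > 0 — holds
Fails at x = -2: LHS = 2·(-2) + 3 = -1; -1 > 0 — FAILS
It is satisfied by some integers in the range but not all.

Answer: Sometimes true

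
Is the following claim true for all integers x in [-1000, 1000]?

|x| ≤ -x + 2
The claim fails at x = 2:
x = 2: LHS = |2| = 2, RHS = -2 + 2 = 0; 2 ≤ 0 — FAILS

Because a single integer refutes it, the statement is false.

Answer: False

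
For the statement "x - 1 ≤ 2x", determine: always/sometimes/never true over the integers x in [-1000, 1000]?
Holds at x = 0: LHS = 0 - 1 = -1, RHS = 2·0 = 0; -1 ≤ 0 — holds
Fails at x = -2: LHS = (-2) - 1 = -3, RHS = 2·(-2) = -4; -3 ≤ -4 — FAILS
It is satisfied by some integers in the range but not all.

Answer: Sometimes true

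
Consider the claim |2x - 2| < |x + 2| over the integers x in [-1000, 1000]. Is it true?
The claim fails at x = 0:
x = 0: LHS = |2·0 - 2| = |-2| = 2, RHS = |0 + 2| = |2| = 2; 2 < 2 — FAILS

Because a single integer refutes it, the statement is false.

Answer: False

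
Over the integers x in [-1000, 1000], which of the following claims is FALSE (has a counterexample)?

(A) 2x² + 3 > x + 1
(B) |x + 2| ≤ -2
(A) Over all integers in [-1000, 1000], LHS − RHS is smallest at x = 0, where it equals 2:
x = 0: LHS = 2·0² + 3 = 3, RHS = 0 + 1 = 1; 3 > 1 — holds
At the ends of the range:
x = -1000: LHS = 2·(-1000)² + 3 = 2000003, RHS = (-1000) + 1 = -999; 2000003 > -999 — holds
x = 1000: LHS = 2·1000² + 3 = 2000003, RHS = 1000 + 1 = 1001; 2000003 > 1001 — holds
Hence LHS − RHS is never zero or negative, i.e. LHS > RHS throughout, so the relation holds for every integer in [-1000, 1000].

(B) x = 0: LHS = |0 + 2| = |2| = 2; 2 ≤ -2 — FAILS

Only (B) has a counterexample.

Answer: B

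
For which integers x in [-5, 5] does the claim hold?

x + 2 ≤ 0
Holds for: {-5, -4, -3, -2}
Fails for: {-1, 0, 1, 2, 3, 4, 5}

Answer: {-5, -4, -3, -2}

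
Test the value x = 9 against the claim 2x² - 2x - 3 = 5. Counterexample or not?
Substitute x = 9 into the relation:
x = 9: LHS = 2·9² - 2·9 - 3 = 141; 141 = 5 — FAILS

Since the claim fails at x = 9, this value is a counterexample.

Answer: Yes, x = 9 is a counterexample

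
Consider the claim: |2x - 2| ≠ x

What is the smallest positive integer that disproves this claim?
Testing positive integers:
x = 1: LHS = |2·1 - 2| = |0| = 0; 0 ≠ 1 — holds
x = 2: LHS = |2·2 - 2| = |2| = 2; 2 ≠ 2 — FAILS  ← smallest positive counterexample

Answer: x = 2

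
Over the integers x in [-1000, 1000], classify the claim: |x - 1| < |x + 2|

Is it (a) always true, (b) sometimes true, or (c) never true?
Holds at x = 0: LHS = |0 - 1| = |-1| = 1, RHS = |0 + 2| = |2| = 2; 1 < 2 — holds
Fails at x = -1: LHS = |(-1) - 1| = |-2| = 2, RHS = |(-1) + 2| = |1| = 1; 2 < 1 — FAILS
It is satisfied by some integers in the range but not all.

Answer: Sometimes true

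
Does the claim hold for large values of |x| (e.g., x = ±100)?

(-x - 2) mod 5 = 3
x = 100: LHS = (-100 - 2) mod 5 = (-102) mod 5 = 3; 3 = 3 — holds
x = -100: LHS = (-(-100) - 2) mod 5 = 98 mod 5 = 3; 3 = 3 — holds

Answer: Yes, holds for both x = 100 and x = -100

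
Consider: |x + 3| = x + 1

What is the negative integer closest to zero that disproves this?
Testing negative integers from -1 downward:
x = -1: LHS = |(-1) + 3| = |2| = 2, RHS = (-1) + 1 = 0; 2 = 0 — FAILS  ← closest negative counterexample to 0

Answer: x = -1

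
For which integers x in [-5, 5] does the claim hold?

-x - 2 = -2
Holds for: {0}
Fails for: {-5, -4, -3, -2, -1, 1, 2, 3, 4, 5}

Answer: {0}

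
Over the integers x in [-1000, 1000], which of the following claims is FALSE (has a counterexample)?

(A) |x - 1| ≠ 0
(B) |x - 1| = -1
(A) x = 1: LHS = |1 - 1| = |0| = 0; 0 ≠ 0 — FAILS
(B) x = 0: LHS = |0 - 1| = |-1| = 1; 1 = -1 — FAILS

Answer: Both A and B are false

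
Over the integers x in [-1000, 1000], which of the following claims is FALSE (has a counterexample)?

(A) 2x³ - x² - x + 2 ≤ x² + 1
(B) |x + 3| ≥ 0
(A) x = 0: LHS = 2·0³ - 0² - 0 + 2 = 2, RHS = 0² + 1 = 1; 2 ≤ 1 — FAILS

(B) An absolute value is never negative, so the left side is ≥ 0 for every x, while the right side is 0. Tightest case in [-1000, 1000] is x = -3:
x = -3: LHS = |(-3) + 3| = |0| = 0; 0 ≥ 0 — holds
Hence LHS − RHS is never negative, i.e. LHS ≥ RHS throughout, so the relation holds for every integer in [-1000, 1000].

Only (A) has a counterexample.

Answer: A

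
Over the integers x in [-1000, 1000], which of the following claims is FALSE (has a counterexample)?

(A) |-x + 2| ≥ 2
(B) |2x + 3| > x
(A) x = 1: LHS = |-1 + 2| = |1| = 1; 1 ≥ 2 — FAILS

(B) Over all integers in [-1000, 1000], LHS − RHS is smallest at x = -1, where it equals 2:
x = -1: LHS = |2·(-1) + 3| = |1| = 1; 1 > -1 — holds
At the ends of the range:
x = -1000: LHS = |2·(-1000) + 3| = |-1997| = 1997; 1997 > -1000 — holds
x = 1000: LHS = |2·1000 + 3| = |2003| = 2003; 2003 > 1000 — holds
Hence LHS − RHS is never zero or negative, i.e. LHS > RHS throughout, so the relation holds for every integer in [-1000, 1000].

Only (A) has a counterexample.

Answer: A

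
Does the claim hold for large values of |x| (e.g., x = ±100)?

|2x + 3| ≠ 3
x = 100: LHS = |2·100 + 3| = |203| = 203; 203 ≠ 3 — holds
x = -100: LHS = |2·(-100) + 3| = |-197| = 197; 197 ≠ 3 — holds

Answer: Yes, holds for both x = 100 and x = -100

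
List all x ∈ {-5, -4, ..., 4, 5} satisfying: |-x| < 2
Holds for: {-1, 0, 1}
Fails for: {-5, -4, -3, -2, 2, 3, 4, 5}

Answer: {-1, 0, 1}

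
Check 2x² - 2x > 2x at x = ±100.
x = 100: LHS = 2·100² - 2·100 = 19800, RHS = 2·100 = 200; 19800 > 200 — holds
x = -100: LHS = 2·(-100)² - 2·(-100) = 20200, RHS = 2·(-100) = -200; 20200 > -200 — holds

Answer: Yes, holds for both x = 100 and x = -100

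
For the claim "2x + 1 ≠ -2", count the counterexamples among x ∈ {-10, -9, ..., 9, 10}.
Track d = LHS − RHS over the integers in [-10, 10]. Equality would need d = 0, but d changes sign only between consecutive integers, jumping over 0:
x = -2: LHS = 2·(-2) + 1 = -3; -3 ≠ -2 — holds  (d = -1)
x = -1: LHS = 2·(-1) + 1 = -1; -1 ≠ -2 — holds  (d = 1)
Away from these crossings d keeps a constant sign, and checking every integer in [-10, 10] confirms d ≠ 0 throughout. Hence the two sides are never equal, so the relation holds for every integer in [-10, 10].

No counterexample appears in that range.

Answer: 0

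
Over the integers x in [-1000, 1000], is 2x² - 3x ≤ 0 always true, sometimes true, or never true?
Holds at x = 0: LHS = 2·0² - 3·0 = 0; 0 ≤ 0 — holds
Fails at x = -1: LHS = 2·(-1)² - 3·(-1) = 5; 5 ≤ 0 — FAILS
It is satisfied by some integers in the range but not all.

Answer: Sometimes true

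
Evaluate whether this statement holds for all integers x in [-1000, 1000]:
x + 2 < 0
The claim fails at x = 0:
x = 0: LHS = 0 + 2 = 2; 2 < 0 — FAILS

Because a single integer refutes it, the statement is false.

Answer: False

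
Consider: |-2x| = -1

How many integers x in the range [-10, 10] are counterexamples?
Counterexamples in [-10, 10]: {-10, -9, -8, -7, -6, -5, -4, -3, -2, -1, 0, 1, 2, 3, 4, 5, 6, 7, 8, 9, 10}.

Counting them gives 21 values.

Answer: 21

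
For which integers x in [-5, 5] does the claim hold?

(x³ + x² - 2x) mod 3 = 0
Holds for: {-5, -3, -2, 0, 1, 3, 4}
Fails for: {-4, -1, 2, 5}

Answer: {-5, -3, -2, 0, 1, 3, 4}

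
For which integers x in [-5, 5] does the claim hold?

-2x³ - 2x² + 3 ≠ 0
Track d = LHS − RHS over the integers in [-5, 5]. Equality would need d = 0, but d changes sign only between consecutive integers, jumping over 0:
x = 0: LHS = -2·0³ - 2·0² + 3 = 3; 3 ≠ 0 — holds  (d = 3)
x = 1: LHS = -2·1³ - 2·1² + 3 = -1; -1 ≠ 0 — holds  (d = -1)
Away from these crossings d keeps a constant sign, and checking every integer in [-5, 5] confirms d ≠ 0 throughout. Hence the two sides are never equal, so the relation holds for every integer in [-5, 5].

Answer: All integers in [-5, 5]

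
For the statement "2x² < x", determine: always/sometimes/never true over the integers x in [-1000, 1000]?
Over all integers in [-1000, 1000], LHS − RHS is smallest at x = 0, where it equals 0:
x = 0: LHS = 2·0² = 0; 0 < 0 — FAILS
At the ends of the range:
x = -1000: LHS = 2·(-1000)² = 2000000; 2000000 < -1000 — FAILS
x = 1000: LHS = 2·1000² = 2000000; 2000000 < 1000 — FAILS
Hence LHS − RHS is never negative, i.e. LHS ≥ RHS throughout, so the claimed relation (<) fails for every integer in [-1000, 1000].

No integer in the range satisfies it.

Answer: Never true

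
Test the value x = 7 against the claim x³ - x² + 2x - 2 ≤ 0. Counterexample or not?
Substitute x = 7 into the relation:
x = 7: LHS = 7³ - 7² + 2·7 - 2 = 306; 306 ≤ 0 — FAILS

Since the claim fails at x = 7, this value is a counterexample.

Answer: Yes, x = 7 is a counterexample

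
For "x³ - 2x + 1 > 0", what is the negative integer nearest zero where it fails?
Testing negative integers from -1 downward:
x = -1: LHS = (-1)³ - 2·(-1) + 1 = 2; 2 > 0 — holds
x = -2: LHS = (-2)³ - 2·(-2) + 1 = -3; -3 > 0 — FAILS  ← closest negative counterexample to 0

Answer: x = -2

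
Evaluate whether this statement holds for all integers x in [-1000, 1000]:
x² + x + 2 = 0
The claim fails at x = 0:
x = 0: LHS = 0² + 0 + 2 = 2; 2 = 0 — FAILS

Because a single integer refutes it, the statement is false.

Answer: False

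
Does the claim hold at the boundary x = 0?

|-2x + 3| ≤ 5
x = 0: LHS = |-2·0 + 3| = |3| = 3; 3 ≤ 5 — holds

The relation is satisfied at x = 0.

Answer: Yes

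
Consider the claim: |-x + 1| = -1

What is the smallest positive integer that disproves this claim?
Testing positive integers:
x = 1: LHS = |-1 + 1| = |0| = 0; 0 = -1 — FAILS  ← smallest positive counterexample

Answer: x = 1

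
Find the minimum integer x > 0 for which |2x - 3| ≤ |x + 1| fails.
Testing positive integers:
x = 1: LHS = |2·1 - 3| = |-1| = 1, RHS = |1 + 1| = |2| = 2; 1 ≤ 2 — holds
x = 2: LHS = |2·2 - 3| = |1| = 1, RHS = |2 + 1| = |3| = 3; 1 ≤ 3 — holds
x = 3: LHS = |2·3 - 3| = |3| = 3, RHS = |3 + 1| = |4| = 4; 3 ≤ 4 — holds
x = 4: LHS = |2·4 - 3| = |5| = 5, RHS = |4 + 1| = |5| = 5; 5 ≤ 5 — holds
x = 5: LHS = |2·5 - 3| = |7| = 7, RHS = |5 + 1| = |6| = 6; 7 ≤ 6 — FAILS  ← smallest positive counterexample

Answer: x = 5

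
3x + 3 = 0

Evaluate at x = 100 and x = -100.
x = 100: LHS = 3·100 + 3 = 303; 303 = 0 — FAILS
x = -100: LHS = 3·(-100) + 3 = -297; -297 = 0 — FAILS

Answer: No, fails for both x = 100 and x = -100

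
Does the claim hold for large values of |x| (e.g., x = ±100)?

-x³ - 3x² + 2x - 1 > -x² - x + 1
x = 100: LHS = -100³ - 3·100² + 2·100 - 1 = -1029801, RHS = -100² - 100 + 1 = -10099; -1029801 > -10099 — FAILS
x = -100: LHS = -(-100)³ - 3·(-100)² + 2·(-100) - 1 = 969799, RHS = -(-100)² - (-100) + 1 = -9899; 969799 > -9899 — holds

Answer: Partially: fails for x = 100, holds for x = -100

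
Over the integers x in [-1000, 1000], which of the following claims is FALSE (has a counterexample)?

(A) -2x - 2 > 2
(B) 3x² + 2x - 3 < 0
(A) x = 0: LHS = -2·0 - 2 = -2; -2 > 2 — FAILS
(B) x = 1: LHS = 3·1² + 2·1 - 3 = 2; 2 < 0 — FAILS

Answer: Both A and B are false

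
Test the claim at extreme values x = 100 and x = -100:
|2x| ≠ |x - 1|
x = 100: LHS = |2·100| = |200| = 200, RHS = |100 - 1| = |99| = 99; 200 ≠ 99 — holds
x = -100: LHS = |2·(-100)| = |-200| = 200, RHS = |(-100) - 1| = |-101| = 101; 200 ≠ 101 — holds

Answer: Yes, holds for both x = 100 and x = -100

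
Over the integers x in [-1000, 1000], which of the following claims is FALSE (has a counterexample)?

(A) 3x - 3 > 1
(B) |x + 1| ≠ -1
(A) x = 0: LHS = 3·0 - 3 = -3; -3 > 1 — FAILS

(B) An absolute value is never negative, so the left side is ≥ 0 for every x, while the right side is -1. Tightest case in [-1000, 1000] is x = -1:
x = -1: LHS = |(-1) + 1| = |0| = 0; 0 ≠ -1 — holds
Hence LHS − RHS is never 0, i.e. the two sides are never equal, so the relation holds for every integer in [-1000, 1000].

Only (A) has a counterexample.

Answer: A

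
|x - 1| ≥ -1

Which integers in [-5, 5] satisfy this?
An absolute value is never negative, so the left side is ≥ 0 for every x, while the right side is -1. Tightest case in [-5, 5] is x = 1:
x = 1: LHS = |1 - 1| = |0| = 0; 0 ≥ -1 — holds
Hence LHS − RHS is never negative, i.e. LHS ≥ RHS throughout, so the relation holds for every integer in [-5, 5].

Answer: All integers in [-5, 5]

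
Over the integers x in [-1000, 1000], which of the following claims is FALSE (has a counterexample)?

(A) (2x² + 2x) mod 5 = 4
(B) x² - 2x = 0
(A) x = 0: LHS = (2·0² + 2·0) mod 5 = 0 mod 5 = 0; 0 = 4 — FAILS
(B) x = 1: LHS = 1² - 2·1 = -1; -1 = 0 — FAILS

Answer: Both A and B are false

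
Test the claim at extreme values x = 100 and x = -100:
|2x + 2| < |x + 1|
x = 100: LHS = |2·100 + 2| = |202| = 202, RHS = |100 + 1| = |101| = 101; 202 < 101 — FAILS
x = -100: LHS = |2·(-100) + 2| = |-198| = 198, RHS = |(-100) + 1| = |-99| = 99; 198 < 99 — FAILS

Answer: No, fails for both x = 100 and x = -100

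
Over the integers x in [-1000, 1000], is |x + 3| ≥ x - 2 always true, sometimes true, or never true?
Over all integers in [-1000, 1000], LHS − RHS is smallest at x = 0, where it equals 5:
x = 0: LHS = |0 + 3| = |3| = 3, RHS = 0 - 2 = -2; 3 ≥ -2 — holds
At the ends of the range:
x = -1000: LHS = |(-1000) + 3| = |-997| = 997, RHS = (-1000) - 2 = -1002; 997 ≥ -1002 — holds
x = 1000: LHS = |1000 + 3| = |1003| = 1003, RHS = 1000 - 2 = 998; 1003 ≥ 998 — holds
Hence LHS − RHS is never negative, i.e. LHS ≥ RHS throughout, so the relation holds for every integer in [-1000, 1000].

No counterexample exists.

Answer: Always true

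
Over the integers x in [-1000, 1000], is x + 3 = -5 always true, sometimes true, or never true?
Holds at x = -8: LHS = (-8) + 3 = -5; -5 = -5 — holds
Fails at x = 0: LHS = 0 + 3 = 3; 3 = -5 — FAILS
It is satisfied by some integers in the range but not all.

Answer: Sometimes true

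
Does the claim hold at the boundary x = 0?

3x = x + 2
x = 0: LHS = 3·0 = 0, RHS = 0 + 2 = 2; 0 = 2 — FAILS

The relation fails at x = 0, so x = 0 is a counterexample.

Answer: No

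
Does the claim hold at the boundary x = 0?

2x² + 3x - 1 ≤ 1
x = 0: LHS = 2·0² + 3·0 - 1 = -1; -1 ≤ 1 — holds

The relation is satisfied at x = 0.

Answer: Yes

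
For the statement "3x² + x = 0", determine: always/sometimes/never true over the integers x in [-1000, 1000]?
Holds at x = 0: LHS = 3·0² + 0 = 0; 0 = 0 — holds
Fails at x = 1: LHS = 3·1² + 1 = 4; 4 = 0 — FAILS
It is satisfied by some integers in the range but not all.

Answer: Sometimes true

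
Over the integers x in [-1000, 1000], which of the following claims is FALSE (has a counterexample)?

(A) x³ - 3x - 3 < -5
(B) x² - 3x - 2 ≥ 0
(A) x = 0: LHS = 0³ - 3·0 - 3 = -3; -3 < -5 — FAILS
(B) x = 0: LHS = 0² - 3·0 - 2 = -2; -2 ≥ 0 — FAILS

Answer: Both A and B are false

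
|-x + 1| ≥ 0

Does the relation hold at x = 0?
x = 0: LHS = |-0 + 1| = |1| = 1; 1 ≥ 0 — holds

The relation is satisfied at x = 0.

Answer: Yes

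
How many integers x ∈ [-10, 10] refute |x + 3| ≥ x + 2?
Over all integers in [-10, 10], LHS − RHS is smallest at x = 0, where it equals 1:
x = 0: LHS = |0 + 3| = |3| = 3, RHS = 0 + 2 = 2; 3 ≥ 2 — holds
At the ends of the range:
x = -10: LHS = |(-10) + 3| = |-7| = 7, RHS = (-10) + 2 = -8; 7 ≥ -8 — holds
x = 10: LHS = |10 + 3| = |13| = 13, RHS = 10 + 2 = 12; 13 ≥ 12 — holds
Hence LHS − RHS is never negative, i.e. LHS ≥ RHS throughout, so the relation holds for every integer in [-10, 10].

No counterexample appears in that range.

Answer: 0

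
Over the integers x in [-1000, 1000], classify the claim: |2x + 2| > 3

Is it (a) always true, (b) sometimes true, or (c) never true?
Holds at x = 1: LHS = |2·1 + 2| = |4| = 4; 4 > 3 — holds
Fails at x = 0: LHS = |2·0 + 2| = |2| = 2; 2 > 3 — FAILS
It is satisfied by some integers in the range but not all.

Answer: Sometimes true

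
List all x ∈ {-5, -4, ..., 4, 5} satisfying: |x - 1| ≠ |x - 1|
LHS − RHS = 0 at every integer in [-5, 5]; the two sides always agree. For instance:
x = -5: LHS = |(-5) - 1| = |-6| = 6, RHS = |(-5) - 1| = |-6| = 6; 6 ≠ 6 — FAILS
x = 0: LHS = |0 - 1| = |-1| = 1, RHS = |0 - 1| = |-1| = 1; 1 ≠ 1 — FAILS
x = 5: LHS = |5 - 1| = |4| = 4, RHS = |5 - 1| = |4| = 4; 4 ≠ 4 — FAILS
The sides are never unequal, so the claimed relation (≠) fails for every integer in [-5, 5].

Answer: None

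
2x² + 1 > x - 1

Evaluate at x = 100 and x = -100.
x = 100: LHS = 2·100² + 1 = 20001, RHS = 100 - 1 = 99; 20001 > 99 — holds
x = -100: LHS = 2·(-100)² + 1 = 20001, RHS = (-100) - 1 = -101; 20001 > -101 — holds

Answer: Yes, holds for both x = 100 and x = -100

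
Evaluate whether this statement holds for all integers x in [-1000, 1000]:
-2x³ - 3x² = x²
The claim fails at x = 1:
x = 1: LHS = -2·1³ - 3·1² = -5, RHS = 1² = 1; -5 = 1 — FAILS

Because a single integer refutes it, the statement is false.

Answer: False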